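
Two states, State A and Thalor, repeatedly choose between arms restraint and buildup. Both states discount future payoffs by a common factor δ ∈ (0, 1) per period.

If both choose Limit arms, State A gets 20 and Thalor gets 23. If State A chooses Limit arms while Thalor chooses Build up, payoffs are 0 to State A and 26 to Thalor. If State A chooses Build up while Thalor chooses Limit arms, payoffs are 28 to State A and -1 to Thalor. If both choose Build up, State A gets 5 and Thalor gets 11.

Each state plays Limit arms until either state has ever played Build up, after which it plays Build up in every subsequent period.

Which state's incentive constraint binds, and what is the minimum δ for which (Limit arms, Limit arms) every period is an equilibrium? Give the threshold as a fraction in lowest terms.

For State A: deviation gain 28−20 = 8, per-period punishment loss 20−5 = 15. IC gives δ ≥ 8/23.
For Thalor: gain 3, loss 12 per period, so δ ≥ 3/15 = 1/5.
The tighter constraint is State A's, so cooperation needs δ ≥ 8/23.

State A; δ ≥ 8/23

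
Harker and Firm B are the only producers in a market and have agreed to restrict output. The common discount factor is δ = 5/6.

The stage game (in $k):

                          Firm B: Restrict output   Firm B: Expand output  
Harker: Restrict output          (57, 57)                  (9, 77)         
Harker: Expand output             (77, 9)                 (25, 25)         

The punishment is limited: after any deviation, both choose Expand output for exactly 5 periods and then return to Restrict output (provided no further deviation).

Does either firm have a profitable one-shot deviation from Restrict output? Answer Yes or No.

No

Comparing payoff streams over the 6 periods until play realigns: cooperate → 57(1+δ+…+δ^5); deviate → 77 + 25(δ+…+δ^5).
Cooperation is sustained iff (57−25)(δ+…+δ^5) ≥ 77−57.
δ+…+δ^5 = 5/6·(1−(5/6)^5)/(1−5/6) = 2.9906, and (77−57)/(57−25) = 0.6250.
2.9906 ≥ 0.6250, so cooperation is sustainable.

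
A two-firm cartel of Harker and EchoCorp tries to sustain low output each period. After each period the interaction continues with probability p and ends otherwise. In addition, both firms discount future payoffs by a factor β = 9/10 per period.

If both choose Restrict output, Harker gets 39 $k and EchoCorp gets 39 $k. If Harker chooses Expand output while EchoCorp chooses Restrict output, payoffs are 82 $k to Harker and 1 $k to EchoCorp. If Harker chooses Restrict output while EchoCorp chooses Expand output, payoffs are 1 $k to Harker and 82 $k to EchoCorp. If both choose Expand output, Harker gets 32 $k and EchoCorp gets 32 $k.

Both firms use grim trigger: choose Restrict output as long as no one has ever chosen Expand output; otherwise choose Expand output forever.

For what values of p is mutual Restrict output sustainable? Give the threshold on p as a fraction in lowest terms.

43/45

With continuation probability p and discount β, the effective per-period discount factor is βp.
Grim-trigger IC: βp ≥ (82−39)/(82−32) = 43/50.
So p ≥ (43/50)/(9/10) = 43/45.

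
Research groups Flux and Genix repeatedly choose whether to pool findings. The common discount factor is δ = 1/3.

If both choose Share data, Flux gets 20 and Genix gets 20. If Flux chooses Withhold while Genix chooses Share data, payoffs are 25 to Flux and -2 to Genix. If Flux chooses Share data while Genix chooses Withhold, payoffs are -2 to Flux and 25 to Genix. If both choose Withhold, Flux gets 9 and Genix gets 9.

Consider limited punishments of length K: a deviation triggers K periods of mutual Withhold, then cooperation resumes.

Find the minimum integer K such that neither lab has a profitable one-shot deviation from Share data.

IC: δ(1−δ^K)/(1−δ) ≥ (25−20)/(20−9) = 5/11.
With δ = 1/3: need 1 − δ^K ≥ 5/11·(1−1/3)/(1/3), i.e. δ^K ≤ 0.0909.
Since (1/3)^2 = 0.1111 and (1/3)^3 = 0.0370, the smallest such K is 3.

3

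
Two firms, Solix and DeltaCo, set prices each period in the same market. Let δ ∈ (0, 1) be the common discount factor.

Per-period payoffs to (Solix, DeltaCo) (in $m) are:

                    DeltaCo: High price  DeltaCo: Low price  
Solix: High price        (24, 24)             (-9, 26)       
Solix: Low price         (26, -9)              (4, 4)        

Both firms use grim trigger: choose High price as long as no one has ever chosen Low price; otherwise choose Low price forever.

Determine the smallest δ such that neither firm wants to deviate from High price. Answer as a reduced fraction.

1/11

Cooperation forever yields 24 each period: 24/(1−δ).
Deviating yields 26 once, then 4 forever: 26 + 4δ/(1−δ).
No profitable deviation requires 24/(1−δ) ≥ 26 + 4δ/(1−δ).
Multiplying by (1−δ): 24 ≥ 26(1−δ) + 4δ = 26 − 22δ.
So 22δ ≥ 2, i.e. δ ≥ 2/22 = 1/11.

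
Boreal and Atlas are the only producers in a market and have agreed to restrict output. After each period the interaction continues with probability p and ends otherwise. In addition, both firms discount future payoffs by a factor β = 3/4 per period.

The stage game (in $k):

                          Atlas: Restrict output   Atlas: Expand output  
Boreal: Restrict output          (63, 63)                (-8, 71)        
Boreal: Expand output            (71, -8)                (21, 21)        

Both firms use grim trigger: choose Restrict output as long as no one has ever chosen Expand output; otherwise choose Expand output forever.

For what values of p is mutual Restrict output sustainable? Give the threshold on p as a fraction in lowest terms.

16/75

Expected continuation weight on next period's payoff is β·p = 3/4·p, which plays the role of the discount factor.
Cooperation requires 3/4·p ≥ (71−63)/(71−21) = 4/25, hence p ≥ 16/75.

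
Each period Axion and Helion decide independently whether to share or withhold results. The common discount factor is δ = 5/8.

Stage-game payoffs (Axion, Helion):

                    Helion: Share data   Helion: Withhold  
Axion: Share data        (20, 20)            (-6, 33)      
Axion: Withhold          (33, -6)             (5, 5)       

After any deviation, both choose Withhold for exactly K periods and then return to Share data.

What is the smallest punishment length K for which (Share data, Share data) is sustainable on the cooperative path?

2

Need Σ_{k=1}^{K} δ^k ≥ (33−20)/(20−5) = 0.8667 at δ = 5/8.
At K = 1 the sum is 0.6250 < 0.8667; at K = 2 it is 1.0156 ≥ 0.8667.
So the minimum punishment length is K = 2.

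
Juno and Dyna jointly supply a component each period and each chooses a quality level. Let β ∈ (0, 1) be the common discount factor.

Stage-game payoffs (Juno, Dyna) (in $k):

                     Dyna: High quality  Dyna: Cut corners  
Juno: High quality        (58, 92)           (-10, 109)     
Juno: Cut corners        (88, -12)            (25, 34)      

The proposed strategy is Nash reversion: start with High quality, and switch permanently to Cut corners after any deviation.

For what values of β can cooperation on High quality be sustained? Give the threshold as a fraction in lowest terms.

For Juno: deviation gain 88−58 = 30, per-period punishment loss 58−25 = 33. IC gives β ≥ 30/63 = 10/21.
For Dyna: gain 17, loss 58 per period, so β ≥ 17/75.
The tighter constraint is Juno's, so cooperation needs β ≥ 10/21.

10/21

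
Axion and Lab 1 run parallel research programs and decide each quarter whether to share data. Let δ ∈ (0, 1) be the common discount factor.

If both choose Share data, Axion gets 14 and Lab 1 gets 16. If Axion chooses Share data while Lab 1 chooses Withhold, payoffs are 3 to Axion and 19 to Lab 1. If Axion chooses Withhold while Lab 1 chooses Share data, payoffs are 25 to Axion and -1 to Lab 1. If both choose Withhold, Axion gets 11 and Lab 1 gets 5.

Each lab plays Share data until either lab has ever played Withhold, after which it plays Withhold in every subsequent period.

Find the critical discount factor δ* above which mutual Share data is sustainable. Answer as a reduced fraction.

11/14

For Axion: deviation gain 25−14 = 11, per-period punishment loss 14−11 = 3. IC gives δ ≥ 11/14.
For Lab 1: gain 3, loss 11 per period, so δ ≥ 3/14.
The tighter constraint is Axion's, so cooperation needs δ ≥ 11/14.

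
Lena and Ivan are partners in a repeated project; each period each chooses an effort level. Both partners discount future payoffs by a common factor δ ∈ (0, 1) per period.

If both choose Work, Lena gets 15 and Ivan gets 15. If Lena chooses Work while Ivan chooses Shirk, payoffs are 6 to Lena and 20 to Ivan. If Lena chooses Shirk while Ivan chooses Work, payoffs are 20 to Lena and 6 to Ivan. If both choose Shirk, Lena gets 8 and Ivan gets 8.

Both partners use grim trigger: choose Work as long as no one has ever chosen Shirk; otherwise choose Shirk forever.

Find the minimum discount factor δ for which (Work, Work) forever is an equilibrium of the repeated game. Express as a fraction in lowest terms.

Cooperation forever yields 15 each period: 15/(1−δ).
Deviating yields 20 once, then 8 forever: 20 + 8δ/(1−δ).
No profitable deviation requires 15/(1−δ) ≥ 20 + 8δ/(1−δ).
Multiplying by (1−δ): 15 ≥ 20(1−δ) + 8δ = 20 − 12δ.
So 12δ ≥ 5, i.e. δ ≥ 5/12.

5/12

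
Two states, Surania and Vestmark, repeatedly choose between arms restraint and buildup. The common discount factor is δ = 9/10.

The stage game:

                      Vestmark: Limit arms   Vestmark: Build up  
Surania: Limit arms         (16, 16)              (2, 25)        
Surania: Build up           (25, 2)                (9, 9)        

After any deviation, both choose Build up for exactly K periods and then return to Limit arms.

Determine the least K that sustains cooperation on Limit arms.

2

Need Σ_{k=1}^{K} δ^k ≥ (25−16)/(16−9) = 1.2857 at δ = 9/10.
At K = 1 the sum is 0.9000 < 1.2857; at K = 2 it is 1.7100 ≥ 1.2857.
So the minimum punishment length is K = 2.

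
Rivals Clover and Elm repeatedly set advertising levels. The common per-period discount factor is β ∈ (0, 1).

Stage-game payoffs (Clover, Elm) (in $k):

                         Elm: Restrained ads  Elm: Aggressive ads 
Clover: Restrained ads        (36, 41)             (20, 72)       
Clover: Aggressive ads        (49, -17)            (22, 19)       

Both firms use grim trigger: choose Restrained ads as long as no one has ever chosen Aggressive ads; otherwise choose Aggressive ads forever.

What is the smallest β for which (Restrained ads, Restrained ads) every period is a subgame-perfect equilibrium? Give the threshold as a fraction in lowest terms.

Clover: cooperation gives 36 each period; deviation gives 49 once then 22 forever.
  36/(1−β) ≥ 49 + 22β/(1−β) ⇒ β ≥ 13/27.
Elm: cooperation gives 41 each period; deviation gives 72 once then 19 forever.
  β ≥ 31/53.
Both must hold, so the binding constraint is Elm's: β ≥ 31/53.

31/53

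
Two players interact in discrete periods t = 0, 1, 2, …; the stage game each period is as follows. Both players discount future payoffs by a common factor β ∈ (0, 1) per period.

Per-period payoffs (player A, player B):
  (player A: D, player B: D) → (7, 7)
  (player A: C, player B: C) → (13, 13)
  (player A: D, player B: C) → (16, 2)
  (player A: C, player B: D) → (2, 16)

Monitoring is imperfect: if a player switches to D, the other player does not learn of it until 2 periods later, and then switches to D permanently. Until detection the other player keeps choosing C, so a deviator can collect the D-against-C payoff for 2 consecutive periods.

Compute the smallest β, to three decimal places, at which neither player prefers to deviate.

0.577

A deviator earns 16 for 2 periods, then 7 forever; cooperating earns 13 forever. Multiplying the IC by (1−β):
13 ≥ 16(1−β^2) + 7β^2, so 9·β^2 ≥ 3 and β^2 ≥ 1/3.
β ≥ (1/3)^(1/2) ≈ 0.577.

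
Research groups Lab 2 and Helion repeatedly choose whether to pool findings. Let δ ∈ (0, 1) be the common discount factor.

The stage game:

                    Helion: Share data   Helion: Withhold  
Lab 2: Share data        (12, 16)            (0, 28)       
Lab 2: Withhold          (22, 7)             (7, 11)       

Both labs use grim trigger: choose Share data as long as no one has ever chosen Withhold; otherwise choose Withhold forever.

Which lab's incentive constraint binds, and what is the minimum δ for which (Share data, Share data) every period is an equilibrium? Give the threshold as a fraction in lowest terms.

Lab 2's threshold: (22−12)/(22−7) = 2/3.
Helion's threshold: (28−16)/(28−11) = 12/17.
2/3 < 12/17, so Helion binds and δ* = 12/17.

Helion; δ ≥ 12/17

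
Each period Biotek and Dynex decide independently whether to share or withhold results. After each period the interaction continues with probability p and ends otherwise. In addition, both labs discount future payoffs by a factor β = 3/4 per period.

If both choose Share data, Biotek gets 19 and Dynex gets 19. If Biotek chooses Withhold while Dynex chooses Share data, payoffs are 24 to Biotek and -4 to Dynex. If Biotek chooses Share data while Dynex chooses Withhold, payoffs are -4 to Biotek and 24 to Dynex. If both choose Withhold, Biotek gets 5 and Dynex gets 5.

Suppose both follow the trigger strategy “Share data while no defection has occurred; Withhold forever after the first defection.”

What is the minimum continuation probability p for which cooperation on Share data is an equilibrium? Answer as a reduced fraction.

Expected continuation weight on next period's payoff is β·p = 3/4·p, which plays the role of the discount factor.
Cooperation requires 3/4·p ≥ (24−19)/(24−5) = 5/19, hence p ≥ 20/57.

20/57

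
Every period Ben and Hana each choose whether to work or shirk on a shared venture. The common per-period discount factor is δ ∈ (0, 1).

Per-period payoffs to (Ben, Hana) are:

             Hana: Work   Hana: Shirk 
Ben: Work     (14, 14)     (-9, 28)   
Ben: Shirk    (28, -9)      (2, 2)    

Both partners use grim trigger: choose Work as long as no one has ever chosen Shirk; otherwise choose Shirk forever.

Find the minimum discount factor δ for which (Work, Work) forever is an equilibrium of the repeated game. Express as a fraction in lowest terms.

Under grim trigger the critical discount factor is (T−C)/(T−P) with T = 28, C = 14, P = 2.
δ* = (28−14)/(28−2) = 14/26 = 7/13.

7/13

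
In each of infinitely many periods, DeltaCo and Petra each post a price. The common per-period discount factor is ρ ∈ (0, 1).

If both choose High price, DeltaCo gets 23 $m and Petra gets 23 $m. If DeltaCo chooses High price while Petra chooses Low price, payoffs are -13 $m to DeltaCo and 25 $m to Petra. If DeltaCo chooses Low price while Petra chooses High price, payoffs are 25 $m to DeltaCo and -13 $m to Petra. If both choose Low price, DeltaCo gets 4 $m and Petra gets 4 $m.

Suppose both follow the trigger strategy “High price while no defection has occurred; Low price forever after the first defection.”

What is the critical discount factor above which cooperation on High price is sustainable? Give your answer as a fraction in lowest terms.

2/21

23/(1−ρ) ≥ 25 + 4ρ/(1−ρ)
23 ≥ 25 − 21ρ
ρ ≥ 2/21.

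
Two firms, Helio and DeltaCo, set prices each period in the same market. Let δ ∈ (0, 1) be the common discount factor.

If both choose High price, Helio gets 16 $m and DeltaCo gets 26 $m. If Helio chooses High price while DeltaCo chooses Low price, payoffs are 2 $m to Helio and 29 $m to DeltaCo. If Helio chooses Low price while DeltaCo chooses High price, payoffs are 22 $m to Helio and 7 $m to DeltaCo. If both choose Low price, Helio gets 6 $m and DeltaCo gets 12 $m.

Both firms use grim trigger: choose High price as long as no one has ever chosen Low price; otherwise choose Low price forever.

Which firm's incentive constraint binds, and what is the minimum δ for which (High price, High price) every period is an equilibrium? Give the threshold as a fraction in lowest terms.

Helio; δ ≥ 3/8

For Helio: deviation gain 22−16 = 6, per-period punishment loss 16−6 = 10. IC gives δ ≥ 6/16 = 3/8.
For DeltaCo: gain 3, loss 14 per period, so δ ≥ 3/17.
The tighter constraint is Helio's, so cooperation needs δ ≥ 3/8.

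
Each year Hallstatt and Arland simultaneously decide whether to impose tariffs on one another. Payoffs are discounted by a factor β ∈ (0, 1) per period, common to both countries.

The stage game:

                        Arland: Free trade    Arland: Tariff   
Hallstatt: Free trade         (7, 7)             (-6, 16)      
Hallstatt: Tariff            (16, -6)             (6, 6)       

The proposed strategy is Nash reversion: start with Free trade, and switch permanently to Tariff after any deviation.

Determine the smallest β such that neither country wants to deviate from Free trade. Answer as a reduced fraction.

9/10

Under grim trigger the critical discount factor is (T−C)/(T−P) with T = 16, C = 7, P = 6.
β* = (16−7)/(16−6) = 9/10.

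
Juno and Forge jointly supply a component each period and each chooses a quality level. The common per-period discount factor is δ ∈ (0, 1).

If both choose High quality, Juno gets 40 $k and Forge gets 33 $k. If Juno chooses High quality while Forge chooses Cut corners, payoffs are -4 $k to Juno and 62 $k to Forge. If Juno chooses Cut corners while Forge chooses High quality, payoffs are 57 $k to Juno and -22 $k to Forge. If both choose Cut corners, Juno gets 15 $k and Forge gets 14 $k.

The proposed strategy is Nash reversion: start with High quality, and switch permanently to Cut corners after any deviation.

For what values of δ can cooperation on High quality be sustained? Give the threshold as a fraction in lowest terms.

29/48

Juno: cooperation gives 40 each period; deviation gives 57 once then 15 forever.
  40/(1−δ) ≥ 57 + 15δ/(1−δ) ⇒ δ ≥ 17/42.
Forge: cooperation gives 33 each period; deviation gives 62 once then 14 forever.
  δ ≥ 29/48.
Both must hold, so the binding constraint is Forge's: δ ≥ 29/48.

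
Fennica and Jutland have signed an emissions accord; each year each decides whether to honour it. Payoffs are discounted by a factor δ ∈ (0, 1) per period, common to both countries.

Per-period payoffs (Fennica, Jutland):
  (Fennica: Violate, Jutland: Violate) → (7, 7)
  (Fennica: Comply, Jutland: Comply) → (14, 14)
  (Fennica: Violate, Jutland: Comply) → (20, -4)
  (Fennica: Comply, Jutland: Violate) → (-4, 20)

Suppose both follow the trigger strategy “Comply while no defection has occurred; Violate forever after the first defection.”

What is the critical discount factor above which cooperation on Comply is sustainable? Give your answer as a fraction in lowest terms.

One-period gain from deviating is 20 − 14 = 6. The loss is 14 − 7 = 7 in every subsequent period, with present value 7·δ/(1−δ).
Deviation is unprofitable when 7·δ/(1−δ) ≥ 6, i.e. δ/(1−δ) ≥ 6/7.
Equivalently δ ≥ 6/(6+7) = 6/13.

6/13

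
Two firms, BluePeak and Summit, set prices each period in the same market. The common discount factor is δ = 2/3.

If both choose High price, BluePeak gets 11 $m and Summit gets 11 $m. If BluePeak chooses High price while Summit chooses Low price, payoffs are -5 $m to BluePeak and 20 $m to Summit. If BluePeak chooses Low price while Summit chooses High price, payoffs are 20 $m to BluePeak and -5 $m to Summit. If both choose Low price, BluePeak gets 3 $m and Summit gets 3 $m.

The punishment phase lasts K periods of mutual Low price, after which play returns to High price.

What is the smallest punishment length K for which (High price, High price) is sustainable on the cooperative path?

Need Σ_{k=1}^{K} δ^k ≥ (20−11)/(11−3) = 1.1250 at δ = 2/3.
At K = 2 the sum is 1.1111 < 1.1250; at K = 3 it is 1.4074 ≥ 1.1250.
So the minimum punishment length is K = 3.

3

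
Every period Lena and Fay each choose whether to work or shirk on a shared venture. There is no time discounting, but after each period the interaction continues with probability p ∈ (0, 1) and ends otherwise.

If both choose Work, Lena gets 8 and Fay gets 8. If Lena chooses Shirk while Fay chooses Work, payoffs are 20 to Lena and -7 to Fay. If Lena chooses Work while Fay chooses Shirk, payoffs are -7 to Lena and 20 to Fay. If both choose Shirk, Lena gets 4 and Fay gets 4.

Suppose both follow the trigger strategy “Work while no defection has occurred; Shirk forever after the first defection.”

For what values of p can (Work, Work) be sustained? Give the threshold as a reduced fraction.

Expected cooperation value is 8 + p·8 + p²·8 + … = 8/(1−p); deviation gives 20 + p·4/(1−p).
8 ≥ 20(1−p) + 4p ⇒ 16p ≥ 12 ⇒ p ≥ 12/16 = 3/4.

3/4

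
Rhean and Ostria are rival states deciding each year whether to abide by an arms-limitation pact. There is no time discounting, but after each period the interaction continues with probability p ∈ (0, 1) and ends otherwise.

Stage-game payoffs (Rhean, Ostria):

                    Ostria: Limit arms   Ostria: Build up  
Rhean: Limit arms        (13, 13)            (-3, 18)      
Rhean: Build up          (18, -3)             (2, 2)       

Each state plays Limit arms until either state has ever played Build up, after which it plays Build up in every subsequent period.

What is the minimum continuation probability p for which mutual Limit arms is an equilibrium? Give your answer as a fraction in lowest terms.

With no time discounting, the continuation probability p plays the role of the discount factor.
Grim-trigger IC: 13/(1−p) ≥ 18 + 2p/(1−p) ⇒ p ≥ (18−13)/(18−2) = 5/16.

5/16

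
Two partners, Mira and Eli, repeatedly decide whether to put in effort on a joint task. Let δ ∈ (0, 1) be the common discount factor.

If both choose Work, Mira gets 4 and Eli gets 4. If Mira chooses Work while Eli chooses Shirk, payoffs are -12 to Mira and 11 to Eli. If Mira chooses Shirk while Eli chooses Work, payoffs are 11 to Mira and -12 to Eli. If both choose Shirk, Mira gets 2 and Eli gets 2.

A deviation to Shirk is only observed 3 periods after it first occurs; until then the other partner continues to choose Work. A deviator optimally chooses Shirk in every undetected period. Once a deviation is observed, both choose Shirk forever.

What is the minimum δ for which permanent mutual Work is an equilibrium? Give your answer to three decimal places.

Deviating for the 3 undetected periods gains 11−4 = 7 per period over cooperation, then loses 4−2 = 2 per period forever once punishment starts.
Gain: 7(1 + δ + … + δ^2); loss: 2·δ^3/(1−δ).
No profitable deviation ⇔ 7(1−δ^3) ≤ 2·δ^3, i.e. δ^3 ≥ 7/(7+2) = 7/9.
Hence δ ≥ (7/9)^(1/3) ≈ 0.920.

0.920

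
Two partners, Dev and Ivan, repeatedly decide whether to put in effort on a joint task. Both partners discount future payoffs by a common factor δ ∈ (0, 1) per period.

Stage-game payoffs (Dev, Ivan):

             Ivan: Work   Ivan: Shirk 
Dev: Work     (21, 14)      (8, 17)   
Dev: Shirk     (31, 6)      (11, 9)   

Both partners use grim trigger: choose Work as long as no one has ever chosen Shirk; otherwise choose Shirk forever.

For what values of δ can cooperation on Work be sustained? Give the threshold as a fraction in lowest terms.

Dev: cooperation gives 21 each period; deviation gives 31 once then 11 forever.
  21/(1−δ) ≥ 31 + 11δ/(1−δ) ⇒ δ ≥ 10/20 = 1/2.
Ivan: cooperation gives 14 each period; deviation gives 17 once then 9 forever.
  δ ≥ 3/8.
Both must hold, so the binding constraint is Dev's: δ ≥ 1/2.

1/2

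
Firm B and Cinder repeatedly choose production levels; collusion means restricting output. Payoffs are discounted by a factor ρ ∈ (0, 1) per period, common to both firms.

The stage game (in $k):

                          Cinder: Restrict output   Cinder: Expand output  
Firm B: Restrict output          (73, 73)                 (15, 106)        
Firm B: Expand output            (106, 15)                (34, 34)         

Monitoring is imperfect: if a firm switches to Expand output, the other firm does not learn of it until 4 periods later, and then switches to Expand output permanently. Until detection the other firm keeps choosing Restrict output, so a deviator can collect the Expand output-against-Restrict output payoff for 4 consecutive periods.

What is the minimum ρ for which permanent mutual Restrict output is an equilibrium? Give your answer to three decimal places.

A deviator earns 106 for 4 periods, then 34 forever; cooperating earns 73 forever. Multiplying the IC by (1−ρ):
73 ≥ 106(1−ρ^4) + 34ρ^4, so 72·ρ^4 ≥ 33 and ρ^4 ≥ 11/24.
ρ ≥ (11/24)^(1/4) ≈ 0.823.

0.823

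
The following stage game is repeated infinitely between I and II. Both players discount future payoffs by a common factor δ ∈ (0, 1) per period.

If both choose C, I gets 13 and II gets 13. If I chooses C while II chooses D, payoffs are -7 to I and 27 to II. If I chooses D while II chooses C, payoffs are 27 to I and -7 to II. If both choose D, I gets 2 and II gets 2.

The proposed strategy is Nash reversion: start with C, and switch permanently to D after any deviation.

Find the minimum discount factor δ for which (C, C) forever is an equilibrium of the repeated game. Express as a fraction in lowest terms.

14/25

Cooperation forever yields 13 each period: 13/(1−δ).
Deviating yields 27 once, then 2 forever: 27 + 2δ/(1−δ).
No profitable deviation requires 13/(1−δ) ≥ 27 + 2δ/(1−δ).
Multiplying by (1−δ): 13 ≥ 27(1−δ) + 2δ = 27 − 25δ.
So 25δ ≥ 14, i.e. δ ≥ 14/25.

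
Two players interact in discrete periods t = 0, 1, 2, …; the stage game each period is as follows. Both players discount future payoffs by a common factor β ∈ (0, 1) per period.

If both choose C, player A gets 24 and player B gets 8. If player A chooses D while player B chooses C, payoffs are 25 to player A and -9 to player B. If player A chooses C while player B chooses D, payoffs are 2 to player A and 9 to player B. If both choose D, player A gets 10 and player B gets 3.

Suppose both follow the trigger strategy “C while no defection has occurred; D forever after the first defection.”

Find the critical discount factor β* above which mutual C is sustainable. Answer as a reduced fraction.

player A: cooperation gives 24 each period; deviation gives 25 once then 10 forever.
  24/(1−β) ≥ 25 + 10β/(1−β) ⇒ β ≥ 1/15.
player B: cooperation gives 8 each period; deviation gives 9 once then 3 forever.
  β ≥ 1/6.
Both must hold, so the binding constraint is player B's: β ≥ 1/6.

1/6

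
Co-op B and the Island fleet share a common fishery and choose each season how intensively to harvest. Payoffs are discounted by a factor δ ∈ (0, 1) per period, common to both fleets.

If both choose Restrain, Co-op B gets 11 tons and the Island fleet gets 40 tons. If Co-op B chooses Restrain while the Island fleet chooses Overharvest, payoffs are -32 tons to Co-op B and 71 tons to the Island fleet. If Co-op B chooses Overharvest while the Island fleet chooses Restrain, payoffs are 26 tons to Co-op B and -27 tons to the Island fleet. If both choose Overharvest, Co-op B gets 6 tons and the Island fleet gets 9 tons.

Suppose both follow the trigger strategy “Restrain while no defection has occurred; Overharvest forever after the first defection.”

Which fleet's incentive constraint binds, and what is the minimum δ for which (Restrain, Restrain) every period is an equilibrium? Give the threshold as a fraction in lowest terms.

Co-op B; δ ≥ 3/4

Co-op B's threshold: (26−11)/(26−6) = 3/4.
the Island fleet's threshold: (71−40)/(71−9) = 1/2.
3/4 > 1/2, so Co-op B binds and δ* = 3/4.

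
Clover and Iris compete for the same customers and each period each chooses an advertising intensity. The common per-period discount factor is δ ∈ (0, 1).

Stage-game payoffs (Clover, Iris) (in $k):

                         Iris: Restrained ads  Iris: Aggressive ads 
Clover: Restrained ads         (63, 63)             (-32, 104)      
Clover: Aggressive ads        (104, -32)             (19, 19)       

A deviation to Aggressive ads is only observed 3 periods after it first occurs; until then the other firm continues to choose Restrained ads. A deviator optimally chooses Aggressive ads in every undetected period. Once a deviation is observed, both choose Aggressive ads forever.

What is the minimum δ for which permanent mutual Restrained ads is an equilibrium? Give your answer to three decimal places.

Deviating for the 3 undetected periods gains 104−63 = 41 per period over cooperation, then loses 63−19 = 44 per period forever once punishment starts.
Gain: 41(1 + δ + … + δ^2); loss: 44·δ^3/(1−δ).
No profitable deviation ⇔ 41(1−δ^3) ≤ 44·δ^3, i.e. δ^3 ≥ 41/(41+44) = 41/85.
Hence δ ≥ (41/85)^(1/3) ≈ 0.784.

0.784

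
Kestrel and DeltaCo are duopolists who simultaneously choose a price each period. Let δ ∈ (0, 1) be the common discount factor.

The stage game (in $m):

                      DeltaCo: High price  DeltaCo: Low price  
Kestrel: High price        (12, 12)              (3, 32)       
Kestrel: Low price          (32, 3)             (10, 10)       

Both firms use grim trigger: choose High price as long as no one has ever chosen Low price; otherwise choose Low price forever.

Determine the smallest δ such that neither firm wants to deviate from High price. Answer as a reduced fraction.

10/11

Under grim trigger the critical discount factor is (T−C)/(T−P) with T = 32, C = 12, P = 10.
δ* = (32−12)/(32−10) = 20/22 = 10/11.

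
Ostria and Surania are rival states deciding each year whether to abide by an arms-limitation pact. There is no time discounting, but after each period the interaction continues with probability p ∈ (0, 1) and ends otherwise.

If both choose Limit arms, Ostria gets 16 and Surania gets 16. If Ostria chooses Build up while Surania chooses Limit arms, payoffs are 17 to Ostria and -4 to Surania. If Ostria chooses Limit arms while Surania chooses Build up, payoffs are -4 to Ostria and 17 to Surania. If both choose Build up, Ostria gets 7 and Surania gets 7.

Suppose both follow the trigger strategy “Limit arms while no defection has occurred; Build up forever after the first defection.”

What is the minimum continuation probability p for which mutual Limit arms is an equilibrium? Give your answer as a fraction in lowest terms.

With no time discounting, the continuation probability p plays the role of the discount factor.
Grim-trigger IC: 16/(1−p) ≥ 17 + 7p/(1−p) ⇒ p ≥ (17−16)/(17−7) = 1/10.

1/10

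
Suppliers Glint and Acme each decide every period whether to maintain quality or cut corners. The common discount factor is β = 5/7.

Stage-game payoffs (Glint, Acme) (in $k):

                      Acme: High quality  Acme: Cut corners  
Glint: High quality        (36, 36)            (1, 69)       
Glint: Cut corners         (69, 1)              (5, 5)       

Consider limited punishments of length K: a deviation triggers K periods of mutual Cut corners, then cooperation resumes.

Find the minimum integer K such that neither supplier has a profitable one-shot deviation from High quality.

No profitable deviation requires (36−5)(β+…+β^K) ≥ 69−36, i.e. β+…+β^K ≥ 33/31 ≈ 1.0645.
With β = 5/7, the partial sums are K=1: 0.7143, K=2: 1.2245.
K = 2 is the first length at which the sum reaches 1.0645.

2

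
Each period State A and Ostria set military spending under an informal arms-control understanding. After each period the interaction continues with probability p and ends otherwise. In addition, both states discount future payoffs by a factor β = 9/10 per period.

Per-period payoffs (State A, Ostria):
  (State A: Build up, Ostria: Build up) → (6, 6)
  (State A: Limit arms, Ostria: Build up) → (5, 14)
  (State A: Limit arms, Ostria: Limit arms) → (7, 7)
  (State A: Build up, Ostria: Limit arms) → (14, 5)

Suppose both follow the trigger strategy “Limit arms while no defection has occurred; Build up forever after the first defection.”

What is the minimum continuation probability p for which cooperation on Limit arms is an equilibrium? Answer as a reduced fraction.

Expected continuation weight on next period's payoff is β·p = 9/10·p, which plays the role of the discount factor.
Cooperation requires 9/10·p ≥ (14−7)/(14−6) = 7/8, hence p ≥ 35/36.

35/36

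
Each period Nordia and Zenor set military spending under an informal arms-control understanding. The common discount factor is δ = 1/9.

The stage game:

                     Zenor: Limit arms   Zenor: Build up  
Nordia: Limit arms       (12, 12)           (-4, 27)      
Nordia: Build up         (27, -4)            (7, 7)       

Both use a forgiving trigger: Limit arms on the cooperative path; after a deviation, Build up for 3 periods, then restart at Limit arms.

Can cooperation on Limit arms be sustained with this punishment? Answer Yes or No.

A one-shot deviation gives 27 now, then 7 for 3 periods, then back to 12.
Gain from deviating: (27−12) today; loss: (12−7) in each of the next 3 periods.
No-deviation condition: (12−7)(δ+…+δ^3) ≥ 27−12, i.e. δ+…+δ^3 ≥ 3.
At δ = 1/9: δ+…+δ^3 = 0.1248 < 3.0000.
So cooperation is not sustainable.

No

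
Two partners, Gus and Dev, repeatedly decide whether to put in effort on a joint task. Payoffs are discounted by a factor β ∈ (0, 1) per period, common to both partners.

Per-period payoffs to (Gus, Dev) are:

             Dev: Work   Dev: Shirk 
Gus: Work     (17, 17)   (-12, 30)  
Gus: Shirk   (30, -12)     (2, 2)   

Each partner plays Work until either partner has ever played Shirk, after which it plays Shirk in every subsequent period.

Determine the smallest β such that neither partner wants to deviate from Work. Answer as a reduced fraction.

13/28

Cooperation forever yields 17 each period: 17/(1−β).
Deviating yields 30 once, then 2 forever: 30 + 2β/(1−β).
No profitable deviation requires 17/(1−β) ≥ 30 + 2β/(1−β).
Multiplying by (1−β): 17 ≥ 30(1−β) + 2β = 30 − 28β.
So 28β ≥ 13, i.e. β ≥ 13/28.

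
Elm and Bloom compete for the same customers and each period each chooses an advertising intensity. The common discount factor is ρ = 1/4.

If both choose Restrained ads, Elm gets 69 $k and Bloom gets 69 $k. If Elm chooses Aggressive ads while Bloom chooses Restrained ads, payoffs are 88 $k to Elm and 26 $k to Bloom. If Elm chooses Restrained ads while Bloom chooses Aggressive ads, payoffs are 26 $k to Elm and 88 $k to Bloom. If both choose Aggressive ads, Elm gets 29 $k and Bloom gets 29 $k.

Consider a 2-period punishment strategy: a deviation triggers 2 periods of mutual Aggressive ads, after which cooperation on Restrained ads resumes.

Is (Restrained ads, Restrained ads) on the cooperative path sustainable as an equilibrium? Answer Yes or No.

No

IC: ρ+…+ρ^2 ≥ (88−69)/(69−29) = 19/40.
At ρ = 1/4: partial sum = 0.3125 < 0.4750. Cooperation not sustainable.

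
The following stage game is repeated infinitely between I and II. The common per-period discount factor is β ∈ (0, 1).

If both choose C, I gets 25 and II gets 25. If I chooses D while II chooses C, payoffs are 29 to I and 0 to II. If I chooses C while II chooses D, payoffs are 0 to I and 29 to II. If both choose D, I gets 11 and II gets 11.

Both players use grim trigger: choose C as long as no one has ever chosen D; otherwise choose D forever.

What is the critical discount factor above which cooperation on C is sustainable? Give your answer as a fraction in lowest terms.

Cooperation forever yields 25 each period: 25/(1−β).
Deviating yields 29 once, then 11 forever: 29 + 11β/(1−β).
No profitable deviation requires 25/(1−β) ≥ 29 + 11β/(1−β).
Multiplying by (1−β): 25 ≥ 29(1−β) + 11β = 29 − 18β.
So 18β ≥ 4, i.e. β ≥ 4/18 = 2/9.

2/9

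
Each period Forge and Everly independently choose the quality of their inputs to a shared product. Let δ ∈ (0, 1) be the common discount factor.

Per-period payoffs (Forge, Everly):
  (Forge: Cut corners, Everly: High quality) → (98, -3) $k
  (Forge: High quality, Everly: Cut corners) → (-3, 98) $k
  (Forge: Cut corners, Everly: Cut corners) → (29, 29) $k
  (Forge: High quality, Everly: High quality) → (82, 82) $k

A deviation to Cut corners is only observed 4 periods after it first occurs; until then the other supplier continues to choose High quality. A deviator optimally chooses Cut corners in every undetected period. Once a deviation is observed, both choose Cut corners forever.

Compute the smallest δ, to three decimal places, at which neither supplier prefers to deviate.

0.694

A deviator earns 98 for 4 periods, then 29 forever; cooperating earns 82 forever. Multiplying the IC by (1−δ):
82 ≥ 98(1−δ^4) + 29δ^4, so 69·δ^4 ≥ 16 and δ^4 ≥ 16/69.
δ ≥ (16/69)^(1/4) ≈ 0.694.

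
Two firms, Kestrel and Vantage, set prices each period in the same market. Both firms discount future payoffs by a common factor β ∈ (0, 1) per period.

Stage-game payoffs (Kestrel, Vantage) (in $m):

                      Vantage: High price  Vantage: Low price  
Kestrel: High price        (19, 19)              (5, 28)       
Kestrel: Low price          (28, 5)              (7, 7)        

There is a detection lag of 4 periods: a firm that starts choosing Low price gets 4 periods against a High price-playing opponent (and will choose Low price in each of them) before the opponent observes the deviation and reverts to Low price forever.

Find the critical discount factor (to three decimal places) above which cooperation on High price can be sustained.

0.809

The best deviation is to choose Low price for all 4 undetected periods, earning 28 each, then 7 forever once detected.
Deviation value: 28(1−β^4)/(1−β) + 7β^4/(1−β); cooperation value: 19/(1−β).
IC: 19 ≥ 28(1−β^4) + 7β^4 = 28 − 21β^4.
So β^4 ≥ 9/21 = 3/7, giving β ≥ (3/7)^(1/4) ≈ 0.809.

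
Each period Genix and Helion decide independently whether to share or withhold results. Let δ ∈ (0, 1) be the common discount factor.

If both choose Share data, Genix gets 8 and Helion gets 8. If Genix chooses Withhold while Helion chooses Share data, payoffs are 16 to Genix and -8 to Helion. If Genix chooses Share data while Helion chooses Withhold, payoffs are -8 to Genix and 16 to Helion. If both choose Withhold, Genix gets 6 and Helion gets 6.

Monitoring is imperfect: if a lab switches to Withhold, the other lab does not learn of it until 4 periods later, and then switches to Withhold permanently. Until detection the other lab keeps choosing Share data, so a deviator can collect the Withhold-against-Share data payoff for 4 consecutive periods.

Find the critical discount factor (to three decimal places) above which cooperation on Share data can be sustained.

0.946

Deviating for the 4 undetected periods gains 16−8 = 8 per period over cooperation, then loses 8−6 = 2 per period forever once punishment starts.
Gain: 8(1 + δ + … + δ^3); loss: 2·δ^4/(1−δ).
No profitable deviation ⇔ 8(1−δ^4) ≤ 2·δ^4, i.e. δ^4 ≥ 8/(8+2) = 4/5.
Hence δ ≥ (4/5)^(1/4) ≈ 0.946.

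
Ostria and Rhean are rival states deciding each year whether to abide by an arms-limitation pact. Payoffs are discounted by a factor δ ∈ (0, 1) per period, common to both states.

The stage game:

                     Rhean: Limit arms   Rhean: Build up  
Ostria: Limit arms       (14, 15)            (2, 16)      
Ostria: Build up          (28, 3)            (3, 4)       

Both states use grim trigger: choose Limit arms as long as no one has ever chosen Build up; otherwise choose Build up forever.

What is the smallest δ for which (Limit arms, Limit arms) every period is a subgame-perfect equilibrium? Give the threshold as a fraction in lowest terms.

Ostria's threshold: (28−14)/(28−3) = 14/25.
Rhean's threshold: (16−15)/(16−4) = 1/12.
14/25 > 1/12, so Ostria binds and δ* = 14/25.

14/25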